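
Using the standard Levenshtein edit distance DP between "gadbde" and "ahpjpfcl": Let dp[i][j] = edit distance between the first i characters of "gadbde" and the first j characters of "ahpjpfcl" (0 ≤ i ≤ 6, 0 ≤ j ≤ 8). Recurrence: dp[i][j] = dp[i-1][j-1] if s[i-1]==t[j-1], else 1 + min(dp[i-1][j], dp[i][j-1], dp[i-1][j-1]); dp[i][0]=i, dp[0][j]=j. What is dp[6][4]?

5

   ''  a  h  p  j  p  f  c  l
''  0  1  2  3  4  5  6  7  8
 g  1  1  2  3  4  5  6  7  8
 a  2  1  2  3  4  5  6  7  8
 d  3  2  2  3  4  5  6  7  8
 b  4  3  3  3  4  5  6  7  8
 d  5  4  4  4  4  5  6  7  8
 e  6  5  5  5  5  5  6  7  8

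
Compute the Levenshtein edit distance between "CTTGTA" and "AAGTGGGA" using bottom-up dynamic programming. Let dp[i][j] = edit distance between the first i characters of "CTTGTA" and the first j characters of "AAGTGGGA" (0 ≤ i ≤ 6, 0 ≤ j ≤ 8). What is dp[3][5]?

4

   ''  A  A  G  T  G  G  G  A
''  0  1  2  3  4  5  6  7  8
 C  1  1  2  3  4  5  6  7  8
 T  2  2  2  3  3  4  5  6  7
 T  3  3  3  3  3  4  5  6  7
 G  4  4  4  3  4  3  4  5  6
 T  5  5  5  4  3  4  4  5  6
 A  6  5  5  5  4  4  5  5  5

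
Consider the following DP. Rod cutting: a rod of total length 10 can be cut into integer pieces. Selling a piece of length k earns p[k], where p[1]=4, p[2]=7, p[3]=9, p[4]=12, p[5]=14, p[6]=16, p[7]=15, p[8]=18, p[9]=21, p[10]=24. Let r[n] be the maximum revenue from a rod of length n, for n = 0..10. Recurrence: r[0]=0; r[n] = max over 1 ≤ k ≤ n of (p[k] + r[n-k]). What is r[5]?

   n    0    1    2    3    4    5    6    7    8    9   10
r[n]    0    4    8   12   16   20   24   28   32   36   40

20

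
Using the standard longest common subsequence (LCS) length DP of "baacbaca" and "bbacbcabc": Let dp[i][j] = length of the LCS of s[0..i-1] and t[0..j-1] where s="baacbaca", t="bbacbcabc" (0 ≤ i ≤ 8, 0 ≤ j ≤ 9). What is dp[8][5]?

   ''  b  b  a  c  b  c  a  b  c
''  0  0  0  0  0  0  0  0  0  0
 b  0  1  1  1  1  1  1  1  1  1
 a  0  1  1  2  2  2  2  2  2  2
 a  0  1  1  2  2  2  2  3  3  3
 c  0  1  1  2  3  3  3  3  3  4
 b  0  1  2  2  3  4  4  4  4  4
 a  0  1  2  3  3  4  4  5  5  5
 c  0  1  2  3  4  4  5  5  5  6
 a  0  1  2  3  4  4  5  6  6  6

4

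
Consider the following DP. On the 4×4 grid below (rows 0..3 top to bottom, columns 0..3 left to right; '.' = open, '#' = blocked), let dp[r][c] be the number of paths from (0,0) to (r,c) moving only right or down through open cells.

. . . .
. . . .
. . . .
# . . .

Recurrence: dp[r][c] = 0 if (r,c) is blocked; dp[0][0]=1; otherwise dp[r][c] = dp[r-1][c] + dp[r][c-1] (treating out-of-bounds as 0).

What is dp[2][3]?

10

r\c   0   1   2   3
  0   1   1   1   1
  1   1   2   3   4
  2   1   3   6  10
  3   0   3   9  19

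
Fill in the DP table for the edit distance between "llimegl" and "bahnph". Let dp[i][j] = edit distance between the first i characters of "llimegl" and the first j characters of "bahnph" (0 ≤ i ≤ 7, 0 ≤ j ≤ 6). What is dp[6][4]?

6

   ''  b  a  h  n  p  h
''  0  1  2  3  4  5  6
 l  1  1  2  3  4  5  6
 l  2  2  2  3  4  5  6
 i  3  3  3  3  4  5  6
 m  4  4  4  4  4  5  6
 e  5  5  5  5  5  5  6
 g  6  6  6  6  6  6  6
 l  7  7  7  7  7  7  7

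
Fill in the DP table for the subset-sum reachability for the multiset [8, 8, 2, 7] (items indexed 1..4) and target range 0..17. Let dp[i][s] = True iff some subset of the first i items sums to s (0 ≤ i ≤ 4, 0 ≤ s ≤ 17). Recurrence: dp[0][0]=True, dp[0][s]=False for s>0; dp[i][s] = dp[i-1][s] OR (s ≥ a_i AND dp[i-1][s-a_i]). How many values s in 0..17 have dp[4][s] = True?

9

i\s   0   1   2   3   4   5   6   7   8   9  10  11  12  13  14  15  16  17
  0   T   F   F   F   F   F   F   F   F   F   F   F   F   F   F   F   F   F
  1   T   F   F   F   F   F   F   F   T   F   F   F   F   F   F   F   F   F
  2   T   F   F   F   F   F   F   F   T   F   F   F   F   F   F   F   T   F
  3   T   F   T   F   F   F   F   F   T   F   T   F   F   F   F   F   T   F
  4   T   F   T   F   F   F   F   T   T   T   T   F   F   F   F   T   T   T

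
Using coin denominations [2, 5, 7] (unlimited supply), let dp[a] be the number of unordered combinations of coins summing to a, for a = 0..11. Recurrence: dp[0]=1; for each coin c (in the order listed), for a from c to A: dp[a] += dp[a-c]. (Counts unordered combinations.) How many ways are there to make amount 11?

after  coin     0     1     2     3     4     5     6     7     8     9    10    11
          2     1     0     1     0     1     0     1     0     1     0     1     0
          5     1     0     1     0     1     1     1     1     1     1     2     1
          7     1     0     1     0     1     1     1     2     1     2     2     2

2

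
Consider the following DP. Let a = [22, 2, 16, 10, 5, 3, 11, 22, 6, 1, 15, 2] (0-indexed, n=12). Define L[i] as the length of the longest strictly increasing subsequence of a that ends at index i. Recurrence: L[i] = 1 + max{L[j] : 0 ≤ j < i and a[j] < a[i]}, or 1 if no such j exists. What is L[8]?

3

   i    0    1    2    3    4    5    6    7    8    9   10   11
a[i]   22    2   16   10    5    3   11   22    6    1   15    2
L[i]    1    1    2    2    2    2    3    4    3    1    4    2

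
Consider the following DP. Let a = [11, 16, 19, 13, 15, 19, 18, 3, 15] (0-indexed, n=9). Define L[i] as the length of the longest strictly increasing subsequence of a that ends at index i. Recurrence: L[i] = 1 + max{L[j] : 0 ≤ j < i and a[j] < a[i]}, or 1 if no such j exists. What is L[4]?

   i    0    1    2    3    4    5    6    7    8
a[i]   11   16   19   13   15   19   18    3   15
L[i]    1    2    3    2    3    4    4    1    3

3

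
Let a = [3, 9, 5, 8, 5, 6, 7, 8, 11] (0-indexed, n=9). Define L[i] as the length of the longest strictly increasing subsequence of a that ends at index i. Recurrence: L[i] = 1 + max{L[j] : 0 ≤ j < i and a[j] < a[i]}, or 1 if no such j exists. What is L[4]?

2

   i    0    1    2    3    4    5    6    7    8
a[i]    3    9    5    8    5    6    7    8   11
L[i]    1    2    2    3    2    3    4    5    6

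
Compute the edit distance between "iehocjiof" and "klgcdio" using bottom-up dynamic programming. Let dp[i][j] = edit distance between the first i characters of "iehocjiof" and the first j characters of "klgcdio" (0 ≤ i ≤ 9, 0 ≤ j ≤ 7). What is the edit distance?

   ''  k  l  g  c  d  i  o
''  0  1  2  3  4  5  6  7
 i  1  1  2  3  4  5  5  6
 e  2  2  2  3  4  5  6  6
 h  3  3  3  3  4  5  6  7
 o  4  4  4  4  4  5  6  6
 c  5  5  5  5  4  5  6  7
 j  6  6  6  6  5  5  6  7
 i  7  7  7  7  6  6  5  6
 o  8  8  8  8  7  7  6  5
 f  9  9  9  9  8  8  7  6

6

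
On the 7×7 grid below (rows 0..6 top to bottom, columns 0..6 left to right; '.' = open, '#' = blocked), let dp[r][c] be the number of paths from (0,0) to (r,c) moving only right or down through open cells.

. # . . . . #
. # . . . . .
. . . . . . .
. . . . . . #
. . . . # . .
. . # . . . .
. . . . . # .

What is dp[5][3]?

r\c   0   1   2   3   4   5   6
  0   1   0   0   0   0   0   0
  1   1   0   0   0   0   0   0
  2   1   1   1   1   1   1   1
  3   1   2   3   4   5   6   0
  4   1   3   6  10   0   6   6
  5   1   4   0  10  10  16  22
  6   1   5   5  15  25   0  22

10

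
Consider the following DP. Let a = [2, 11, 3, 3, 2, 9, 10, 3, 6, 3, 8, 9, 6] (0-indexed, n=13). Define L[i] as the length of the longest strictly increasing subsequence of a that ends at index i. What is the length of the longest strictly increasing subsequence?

5

   i    0    1    2    3    4    5    6    7    8    9   10   11   12
a[i]    2   11    3    3    2    9   10    3    6    3    8    9    6
L[i]    1    2    2    2    1    3    4    2    3    2    4    5    3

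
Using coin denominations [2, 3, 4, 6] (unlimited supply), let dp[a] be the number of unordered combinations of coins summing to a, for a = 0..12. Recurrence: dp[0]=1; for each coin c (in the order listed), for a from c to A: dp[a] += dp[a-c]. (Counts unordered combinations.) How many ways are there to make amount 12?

after  coin     0     1     2     3     4     5     6     7     8     9    10    11    12
          2     1     0     1     0     1     0     1     0     1     0     1     0     1
          3     1     0     1     1     1     1     2     1     2     2     2     2     3
          4     1     0     1     1     2     1     3     2     4     3     5     4     7
          6     1     0     1     1     2     1     4     2     5     4     7     5    11

11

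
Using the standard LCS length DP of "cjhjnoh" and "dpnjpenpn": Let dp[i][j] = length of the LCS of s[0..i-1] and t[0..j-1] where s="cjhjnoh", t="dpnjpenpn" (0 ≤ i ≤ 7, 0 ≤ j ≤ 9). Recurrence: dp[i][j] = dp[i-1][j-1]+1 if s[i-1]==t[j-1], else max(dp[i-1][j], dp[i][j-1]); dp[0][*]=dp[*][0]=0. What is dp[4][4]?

   ''  d  p  n  j  p  e  n  p  n
''  0  0  0  0  0  0  0  0  0  0
 c  0  0  0  0  0  0  0  0  0  0
 j  0  0  0  0  1  1  1  1  1  1
 h  0  0  0  0  1  1  1  1  1  1
 j  0  0  0  0  1  1  1  1  1  1
 n  0  0  0  1  1  1  1  2  2  2
 o  0  0  0  1  1  1  1  2  2  2
 h  0  0  0  1  1  1  1  2  2  2

1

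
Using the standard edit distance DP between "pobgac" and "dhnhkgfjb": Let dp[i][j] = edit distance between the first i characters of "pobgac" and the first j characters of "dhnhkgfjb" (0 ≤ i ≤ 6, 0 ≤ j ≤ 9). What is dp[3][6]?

6

   ''  d  h  n  h  k  g  f  j  b
''  0  1  2  3  4  5  6  7  8  9
 p  1  1  2  3  4  5  6  7  8  9
 o  2  2  2  3  4  5  6  7  8  9
 b  3  3  3  3  4  5  6  7  8  8
 g  4  4  4  4  4  5  5  6  7  8
 a  5  5  5  5  5  5  6  6  7  8
 c  6  6  6  6  6  6  6  7  7  8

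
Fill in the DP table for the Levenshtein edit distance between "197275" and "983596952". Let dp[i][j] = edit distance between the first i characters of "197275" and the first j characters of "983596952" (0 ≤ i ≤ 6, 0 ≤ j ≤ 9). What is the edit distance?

8

   ''  9  8  3  5  9  6  9  5  2
''  0  1  2  3  4  5  6  7  8  9
 1  1  1  2  3  4  5  6  7  8  9
 9  2  1  2  3  4  4  5  6  7  8
 7  3  2  2  3  4  5  5  6  7  8
 2  4  3  3  3  4  5  6  6  7  7
 7  5  4  4  4  4  5  6  7  7  8
 5  6  5  5  5  4  5  6  7  7  8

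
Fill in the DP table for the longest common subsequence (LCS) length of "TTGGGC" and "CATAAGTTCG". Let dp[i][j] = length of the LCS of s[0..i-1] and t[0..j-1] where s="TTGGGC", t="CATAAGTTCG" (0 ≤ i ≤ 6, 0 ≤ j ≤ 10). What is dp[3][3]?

   ''  C  A  T  A  A  G  T  T  C  G
''  0  0  0  0  0  0  0  0  0  0  0
 T  0  0  0  1  1  1  1  1  1  1  1
 T  0  0  0  1  1  1  1  2  2  2  2
 G  0  0  0  1  1  1  2  2  2  2  3
 G  0  0  0  1  1  1  2  2  2  2  3
 G  0  0  0  1  1  1  2  2  2  2  3
 C  0  1  1  1  1  1  2  2  2  3  3

1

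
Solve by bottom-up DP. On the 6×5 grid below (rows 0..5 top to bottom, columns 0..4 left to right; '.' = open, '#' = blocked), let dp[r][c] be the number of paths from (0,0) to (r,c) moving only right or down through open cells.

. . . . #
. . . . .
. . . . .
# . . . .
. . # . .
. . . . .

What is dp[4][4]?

52

r\c   0   1   2   3   4
  0   1   1   1   1   0
  1   1   2   3   4   4
  2   1   3   6  10  14
  3   0   3   9  19  33
  4   0   3   0  19  52
  5   0   3   3  22  74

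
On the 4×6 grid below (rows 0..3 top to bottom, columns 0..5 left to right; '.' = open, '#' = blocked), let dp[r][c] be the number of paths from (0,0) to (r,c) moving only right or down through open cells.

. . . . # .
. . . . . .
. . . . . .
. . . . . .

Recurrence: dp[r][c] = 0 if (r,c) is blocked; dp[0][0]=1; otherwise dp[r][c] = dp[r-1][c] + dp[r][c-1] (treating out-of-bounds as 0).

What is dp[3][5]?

52

r\c   0   1   2   3   4   5
  0   1   1   1   1   0   0
  1   1   2   3   4   4   4
  2   1   3   6  10  14  18
  3   1   4  10  20  34  52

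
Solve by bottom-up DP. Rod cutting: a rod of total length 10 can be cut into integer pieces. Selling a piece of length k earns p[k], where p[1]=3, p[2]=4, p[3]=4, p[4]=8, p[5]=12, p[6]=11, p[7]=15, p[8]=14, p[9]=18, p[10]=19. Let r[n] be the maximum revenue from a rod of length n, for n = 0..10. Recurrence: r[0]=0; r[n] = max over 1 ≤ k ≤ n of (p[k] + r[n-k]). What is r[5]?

   n    0    1    2    3    4    5    6    7    8    9   10
r[n]    0    3    6    9   12   15   18   21   24   27   30

15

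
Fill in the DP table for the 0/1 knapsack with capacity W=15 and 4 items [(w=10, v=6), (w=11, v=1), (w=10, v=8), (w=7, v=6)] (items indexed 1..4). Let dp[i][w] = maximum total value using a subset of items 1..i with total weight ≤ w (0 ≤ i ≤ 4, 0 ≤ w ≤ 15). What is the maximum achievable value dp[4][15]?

8

i\w   0   1   2   3   4   5   6   7   8   9  10  11  12  13  14  15
  0   0   0   0   0   0   0   0   0   0   0   0   0   0   0   0   0
  1   0   0   0   0   0   0   0   0   0   0   6   6   6   6   6   6
  2   0   0   0   0   0   0   0   0   0   0   6   6   6   6   6   6
  3   0   0   0   0   0   0   0   0   0   0   8   8   8   8   8   8
  4   0   0   0   0   0   0   0   6   6   6   8   8   8   8   8   8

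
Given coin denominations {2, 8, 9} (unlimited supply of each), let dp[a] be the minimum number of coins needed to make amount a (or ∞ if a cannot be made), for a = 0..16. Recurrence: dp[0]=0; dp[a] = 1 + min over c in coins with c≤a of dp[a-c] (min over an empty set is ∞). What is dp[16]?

 a  0  1  2  3  4  5  6  7  8  9 10 11 12 13 14 15 16
dp  0  -  1  -  2  -  3  -  1  1  2  2  3  3  4  4  2
(- denotes ∞ / unreachable)

2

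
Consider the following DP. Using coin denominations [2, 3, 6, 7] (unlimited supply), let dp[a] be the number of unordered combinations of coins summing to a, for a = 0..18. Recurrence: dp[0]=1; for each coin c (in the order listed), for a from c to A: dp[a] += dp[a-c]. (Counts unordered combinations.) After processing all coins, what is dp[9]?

after  coin     0     1     2     3     4     5     6     7     8     9    10    11    12    13    14    15    16    17    18
          2     1     0     1     0     1     0     1     0     1     0     1     0     1     0     1     0     1     0     1
          3     1     0     1     1     1     1     2     1     2     2     2     2     3     2     3     3     3     3     4
          6     1     0     1     1     1     1     3     1     3     3     3     3     6     3     6     6     6     6    10
          7     1     0     1     1     1     1     3     2     3     4     4     4     7     6     8     9    10    10    14

4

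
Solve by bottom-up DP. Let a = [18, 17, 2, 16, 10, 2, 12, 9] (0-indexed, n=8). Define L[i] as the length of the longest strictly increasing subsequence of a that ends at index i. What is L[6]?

   i    0    1    2    3    4    5    6    7
a[i]   18   17    2   16   10    2   12    9
L[i]    1    1    1    2    2    1    3    2

3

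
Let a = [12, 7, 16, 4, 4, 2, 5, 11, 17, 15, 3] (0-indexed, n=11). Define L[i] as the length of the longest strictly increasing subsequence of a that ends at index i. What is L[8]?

4

   i    0    1    2    3    4    5    6    7    8    9   10
a[i]   12    7   16    4    4    2    5   11   17   15    3
L[i]    1    1    2    1    1    1    2    3    4    4    2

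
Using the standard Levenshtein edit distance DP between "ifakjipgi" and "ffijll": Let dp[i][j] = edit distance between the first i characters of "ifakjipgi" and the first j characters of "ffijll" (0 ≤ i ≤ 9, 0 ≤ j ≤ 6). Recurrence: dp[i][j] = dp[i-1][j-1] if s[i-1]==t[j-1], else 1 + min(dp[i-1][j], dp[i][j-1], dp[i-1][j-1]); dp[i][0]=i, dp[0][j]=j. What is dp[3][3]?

   ''  f  f  i  j  l  l
''  0  1  2  3  4  5  6
 i  1  1  2  2  3  4  5
 f  2  1  1  2  3  4  5
 a  3  2  2  2  3  4  5
 k  4  3  3  3  3  4  5
 j  5  4  4  4  3  4  5
 i  6  5  5  4  4  4  5
 p  7  6  6  5  5  5  5
 g  8  7  7  6  6  6  6
 i  9  8  8  7  7  7  7

2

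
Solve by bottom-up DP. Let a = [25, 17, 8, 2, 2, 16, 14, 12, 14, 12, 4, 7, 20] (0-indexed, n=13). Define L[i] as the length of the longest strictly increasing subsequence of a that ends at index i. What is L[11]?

   i    0    1    2    3    4    5    6    7    8    9   10   11   12
a[i]   25   17    8    2    2   16   14   12   14   12    4    7   20
L[i]    1    1    1    1    1    2    2    2    3    2    2    3    4

3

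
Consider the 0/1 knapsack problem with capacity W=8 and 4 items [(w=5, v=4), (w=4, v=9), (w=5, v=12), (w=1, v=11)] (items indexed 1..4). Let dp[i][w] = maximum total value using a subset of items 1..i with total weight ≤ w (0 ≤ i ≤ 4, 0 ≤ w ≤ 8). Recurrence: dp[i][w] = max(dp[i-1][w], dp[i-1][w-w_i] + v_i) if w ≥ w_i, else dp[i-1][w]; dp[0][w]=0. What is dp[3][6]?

12

i\w   0   1   2   3   4   5   6   7   8
  0   0   0   0   0   0   0   0   0   0
  1   0   0   0   0   0   4   4   4   4
  2   0   0   0   0   9   9   9   9   9
  3   0   0   0   0   9  12  12  12  12
  4   0  11  11  11  11  20  23  23  23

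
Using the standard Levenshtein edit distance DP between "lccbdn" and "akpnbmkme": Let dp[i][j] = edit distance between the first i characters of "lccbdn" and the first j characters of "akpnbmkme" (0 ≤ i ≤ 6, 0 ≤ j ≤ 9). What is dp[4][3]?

4

   ''  a  k  p  n  b  m  k  m  e
''  0  1  2  3  4  5  6  7  8  9
 l  1  1  2  3  4  5  6  7  8  9
 c  2  2  2  3  4  5  6  7  8  9
 c  3  3  3  3  4  5  6  7  8  9
 b  4  4  4  4  4  4  5  6  7  8
 d  5  5  5  5  5  5  5  6  7  8
 n  6  6  6  6  5  6  6  6  7  8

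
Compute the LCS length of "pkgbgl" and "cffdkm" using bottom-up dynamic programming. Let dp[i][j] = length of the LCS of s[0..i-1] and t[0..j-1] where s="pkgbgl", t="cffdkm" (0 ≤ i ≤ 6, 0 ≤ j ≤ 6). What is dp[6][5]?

   ''  c  f  f  d  k  m
''  0  0  0  0  0  0  0
 p  0  0  0  0  0  0  0
 k  0  0  0  0  0  1  1
 g  0  0  0  0  0  1  1
 b  0  0  0  0  0  1  1
 g  0  0  0  0  0  1  1
 l  0  0  0  0  0  1  1

1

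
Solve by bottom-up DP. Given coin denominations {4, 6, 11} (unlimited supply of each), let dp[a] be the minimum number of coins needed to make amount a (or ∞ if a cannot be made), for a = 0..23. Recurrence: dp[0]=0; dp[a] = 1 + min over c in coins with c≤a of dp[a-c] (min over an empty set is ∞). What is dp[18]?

3

 a  0  1  2  3  4  5  6  7  8  9 10 11 12 13 14 15 16 17 18 19 20 21 22 23
dp  0  -  -  -  1  -  1  -  2  -  2  1  2  -  3  2  3  2  3  3  4  3  2  3
(- denotes ∞ / unreachable)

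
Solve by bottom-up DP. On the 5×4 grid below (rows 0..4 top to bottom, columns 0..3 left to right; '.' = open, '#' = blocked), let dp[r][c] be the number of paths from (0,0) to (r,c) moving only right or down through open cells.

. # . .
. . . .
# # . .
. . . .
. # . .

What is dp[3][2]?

r\c   0   1   2   3
  0   1   0   0   0
  1   1   1   1   1
  2   0   0   1   2
  3   0   0   1   3
  4   0   0   1   4

1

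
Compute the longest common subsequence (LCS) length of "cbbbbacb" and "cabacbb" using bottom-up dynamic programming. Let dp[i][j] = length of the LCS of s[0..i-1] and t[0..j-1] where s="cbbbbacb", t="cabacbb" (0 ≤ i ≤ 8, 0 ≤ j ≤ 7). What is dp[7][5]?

   ''  c  a  b  a  c  b  b
''  0  0  0  0  0  0  0  0
 c  0  1  1  1  1  1  1  1
 b  0  1  1  2  2  2  2  2
 b  0  1  1  2  2  2  3  3
 b  0  1  1  2  2  2  3  4
 b  0  1  1  2  2  2  3  4
 a  0  1  2  2  3  3  3  4
 c  0  1  2  2  3  4  4  4
 b  0  1  2  3  3  4  5  5

4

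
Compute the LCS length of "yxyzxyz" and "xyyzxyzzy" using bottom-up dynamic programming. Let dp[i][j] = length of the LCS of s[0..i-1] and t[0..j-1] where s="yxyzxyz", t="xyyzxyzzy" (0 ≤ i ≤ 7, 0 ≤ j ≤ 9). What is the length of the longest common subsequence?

6

   ''  x  y  y  z  x  y  z  z  y
''  0  0  0  0  0  0  0  0  0  0
 y  0  0  1  1  1  1  1  1  1  1
 x  0  1  1  1  1  2  2  2  2  2
 y  0  1  2  2  2  2  3  3  3  3
 z  0  1  2  2  3  3  3  4  4  4
 x  0  1  2  2  3  4  4  4  4  4
 y  0  1  2  3  3  4  5  5  5  5
 z  0  1  2  3  4  4  5  6  6  6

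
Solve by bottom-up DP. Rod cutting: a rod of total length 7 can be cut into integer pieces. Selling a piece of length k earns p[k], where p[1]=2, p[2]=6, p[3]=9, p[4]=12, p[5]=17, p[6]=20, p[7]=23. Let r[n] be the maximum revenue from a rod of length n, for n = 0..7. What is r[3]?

   n    0    1    2    3    4    5    6    7
r[n]    0    2    6    9   12   17   20   23

9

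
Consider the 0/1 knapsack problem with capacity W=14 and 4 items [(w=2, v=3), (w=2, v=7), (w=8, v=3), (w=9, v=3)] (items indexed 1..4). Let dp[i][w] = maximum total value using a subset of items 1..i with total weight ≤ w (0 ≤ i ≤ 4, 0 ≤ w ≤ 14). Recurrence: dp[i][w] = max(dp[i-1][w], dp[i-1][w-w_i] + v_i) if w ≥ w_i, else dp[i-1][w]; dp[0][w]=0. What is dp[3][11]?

10

i\w   0   1   2   3   4   5   6   7   8   9  10  11  12  13  14
  0   0   0   0   0   0   0   0   0   0   0   0   0   0   0   0
  1   0   0   3   3   3   3   3   3   3   3   3   3   3   3   3
  2   0   0   7   7  10  10  10  10  10  10  10  10  10  10  10
  3   0   0   7   7  10  10  10  10  10  10  10  10  13  13  13
  4   0   0   7   7  10  10  10  10  10  10  10  10  13  13  13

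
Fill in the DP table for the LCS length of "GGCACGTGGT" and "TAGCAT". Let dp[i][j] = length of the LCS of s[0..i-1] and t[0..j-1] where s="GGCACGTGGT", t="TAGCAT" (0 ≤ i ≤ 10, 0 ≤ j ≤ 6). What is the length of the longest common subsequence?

4

   ''  T  A  G  C  A  T
''  0  0  0  0  0  0  0
 G  0  0  0  1  1  1  1
 G  0  0  0  1  1  1  1
 C  0  0  0  1  2  2  2
 A  0  0  1  1  2  3  3
 C  0  0  1  1  2  3  3
 G  0  0  1  2  2  3  3
 T  0  1  1  2  2  3  4
 G  0  1  1  2  2  3  4
 G  0  1  1  2  2  3  4
 T  0  1  1  2  2  3  4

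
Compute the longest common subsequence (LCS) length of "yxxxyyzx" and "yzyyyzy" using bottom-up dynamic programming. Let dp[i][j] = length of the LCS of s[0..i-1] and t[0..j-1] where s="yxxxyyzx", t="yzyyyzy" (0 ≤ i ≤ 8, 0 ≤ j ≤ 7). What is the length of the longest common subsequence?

4

   ''  y  z  y  y  y  z  y
''  0  0  0  0  0  0  0  0
 y  0  1  1  1  1  1  1  1
 x  0  1  1  1  1  1  1  1
 x  0  1  1  1  1  1  1  1
 x  0  1  1  1  1  1  1  1
 y  0  1  1  2  2  2  2  2
 y  0  1  1  2  3  3  3  3
 z  0  1  2  2  3  3  4  4
 x  0  1  2  2  3  3  4  4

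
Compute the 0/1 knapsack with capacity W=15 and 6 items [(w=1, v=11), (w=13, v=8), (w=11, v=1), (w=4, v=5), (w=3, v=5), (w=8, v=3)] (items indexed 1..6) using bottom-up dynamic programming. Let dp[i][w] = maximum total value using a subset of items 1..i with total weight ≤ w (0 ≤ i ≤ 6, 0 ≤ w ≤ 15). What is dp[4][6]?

i\w   0   1   2   3   4   5   6   7   8   9  10  11  12  13  14  15
  0   0   0   0   0   0   0   0   0   0   0   0   0   0   0   0   0
  1   0  11  11  11  11  11  11  11  11  11  11  11  11  11  11  11
  2   0  11  11  11  11  11  11  11  11  11  11  11  11  11  19  19
  3   0  11  11  11  11  11  11  11  11  11  11  11  12  12  19  19
  4   0  11  11  11  11  16  16  16  16  16  16  16  16  16  19  19
  5   0  11  11  11  16  16  16  16  21  21  21  21  21  21  21  21
  6   0  11  11  11  16  16  16  16  21  21  21  21  21  21  21  21

16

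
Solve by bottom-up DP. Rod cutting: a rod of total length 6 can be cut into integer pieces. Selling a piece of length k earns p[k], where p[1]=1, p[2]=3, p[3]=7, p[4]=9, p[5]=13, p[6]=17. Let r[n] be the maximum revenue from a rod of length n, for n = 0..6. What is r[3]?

7

   n    0    1    2    3    4    5    6
r[n]    0    1    3    7    9   13   17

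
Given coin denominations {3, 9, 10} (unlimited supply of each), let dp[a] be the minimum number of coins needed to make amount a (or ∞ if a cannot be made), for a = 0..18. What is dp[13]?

2

 a  0  1  2  3  4  5  6  7  8  9 10 11 12 13 14 15 16 17 18
dp  0  -  -  1  -  -  2  -  -  1  1  -  2  2  -  3  3  -  2
(- denotes ∞ / unreachable)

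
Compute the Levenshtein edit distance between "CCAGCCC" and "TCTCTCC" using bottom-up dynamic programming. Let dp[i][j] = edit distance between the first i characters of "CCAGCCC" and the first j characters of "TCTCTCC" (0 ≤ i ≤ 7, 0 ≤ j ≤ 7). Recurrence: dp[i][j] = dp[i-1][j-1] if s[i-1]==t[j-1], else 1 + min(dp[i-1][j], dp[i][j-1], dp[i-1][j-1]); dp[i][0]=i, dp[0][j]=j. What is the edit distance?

   ''  T  C  T  C  T  C  C
''  0  1  2  3  4  5  6  7
 C  1  1  1  2  3  4  5  6
 C  2  2  1  2  2  3  4  5
 A  3  3  2  2  3  3  4  5
 G  4  4  3  3  3  4  4  5
 C  5  5  4  4  3  4  4  4
 C  6  6  5  5  4  4  4  4
 C  7  7  6  6  5  5  4  4

4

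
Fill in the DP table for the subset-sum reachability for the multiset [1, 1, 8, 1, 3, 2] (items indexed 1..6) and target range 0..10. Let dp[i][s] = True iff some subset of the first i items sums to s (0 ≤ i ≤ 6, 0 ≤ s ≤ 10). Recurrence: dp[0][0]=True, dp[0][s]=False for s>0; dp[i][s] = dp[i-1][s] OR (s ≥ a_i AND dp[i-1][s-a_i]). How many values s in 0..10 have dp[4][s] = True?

7

i\s   0   1   2   3   4   5   6   7   8   9  10
  0   T   F   F   F   F   F   F   F   F   F   F
  1   T   T   F   F   F   F   F   F   F   F   F
  2   T   T   T   F   F   F   F   F   F   F   F
  3   T   T   T   F   F   F   F   F   T   T   T
  4   T   T   T   T   F   F   F   F   T   T   T
  5   T   T   T   T   T   T   T   F   T   T   T
  6   T   T   T   T   T   T   T   T   T   T   T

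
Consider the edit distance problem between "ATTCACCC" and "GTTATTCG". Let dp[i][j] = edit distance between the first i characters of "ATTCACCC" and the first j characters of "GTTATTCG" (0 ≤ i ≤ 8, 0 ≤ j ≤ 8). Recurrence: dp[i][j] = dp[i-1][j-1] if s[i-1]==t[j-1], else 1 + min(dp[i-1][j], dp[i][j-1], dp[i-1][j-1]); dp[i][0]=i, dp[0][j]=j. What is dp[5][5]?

   ''  G  T  T  A  T  T  C  G
''  0  1  2  3  4  5  6  7  8
 A  1  1  2  3  3  4  5  6  7
 T  2  2  1  2  3  3  4  5  6
 T  3  3  2  1  2  3  3  4  5
 C  4  4  3  2  2  3  4  3  4
 A  5  5  4  3  2  3  4  4  4
 C  6  6  5  4  3  3  4  4  5
 C  7  7  6  5  4  4  4  4  5
 C  8  8  7  6  5  5  5  4  5

3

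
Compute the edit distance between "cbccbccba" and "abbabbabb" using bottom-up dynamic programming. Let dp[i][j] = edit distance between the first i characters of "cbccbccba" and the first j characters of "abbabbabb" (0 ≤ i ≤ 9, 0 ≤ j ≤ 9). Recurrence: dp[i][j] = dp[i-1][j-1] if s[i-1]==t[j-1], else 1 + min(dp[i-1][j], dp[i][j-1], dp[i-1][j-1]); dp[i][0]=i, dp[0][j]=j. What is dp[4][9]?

8

   ''  a  b  b  a  b  b  a  b  b
''  0  1  2  3  4  5  6  7  8  9
 c  1  1  2  3  4  5  6  7  8  9
 b  2  2  1  2  3  4  5  6  7  8
 c  3  3  2  2  3  4  5  6  7  8
 c  4  4  3  3  3  4  5  6  7  8
 b  5  5  4  3  4  3  4  5  6  7
 c  6  6  5  4  4  4  4  5  6  7
 c  7  7  6  5  5  5  5  5  6  7
 b  8  8  7  6  6  5  5  6  5  6
 a  9  8  8  7  6  6  6  5  6  6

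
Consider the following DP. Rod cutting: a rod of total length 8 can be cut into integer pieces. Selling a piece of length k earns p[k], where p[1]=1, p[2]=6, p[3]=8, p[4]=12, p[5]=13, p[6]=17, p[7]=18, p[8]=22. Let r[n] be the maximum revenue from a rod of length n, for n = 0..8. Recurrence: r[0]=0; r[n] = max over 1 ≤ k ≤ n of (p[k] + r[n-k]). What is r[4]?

   n    0    1    2    3    4    5    6    7    8
r[n]    0    1    6    8   12   14   18   20   24

12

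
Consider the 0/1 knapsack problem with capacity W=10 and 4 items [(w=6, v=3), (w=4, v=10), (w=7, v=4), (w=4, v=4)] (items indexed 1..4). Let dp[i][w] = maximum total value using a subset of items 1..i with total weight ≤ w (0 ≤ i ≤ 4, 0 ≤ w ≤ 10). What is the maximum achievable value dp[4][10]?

14

i\w   0   1   2   3   4   5   6   7   8   9  10
  0   0   0   0   0   0   0   0   0   0   0   0
  1   0   0   0   0   0   0   3   3   3   3   3
  2   0   0   0   0  10  10  10  10  10  10  13
  3   0   0   0   0  10  10  10  10  10  10  13
  4   0   0   0   0  10  10  10  10  14  14  14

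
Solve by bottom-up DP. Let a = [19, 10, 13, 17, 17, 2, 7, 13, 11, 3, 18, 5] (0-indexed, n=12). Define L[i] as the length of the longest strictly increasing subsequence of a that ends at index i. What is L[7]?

   i    0    1    2    3    4    5    6    7    8    9   10   11
a[i]   19   10   13   17   17    2    7   13   11    3   18    5
L[i]    1    1    2    3    3    1    2    3    3    2    4    3

3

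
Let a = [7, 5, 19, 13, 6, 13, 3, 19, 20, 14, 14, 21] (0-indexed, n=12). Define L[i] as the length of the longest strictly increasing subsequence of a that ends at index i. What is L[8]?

5

   i    0    1    2    3    4    5    6    7    8    9   10   11
a[i]    7    5   19   13    6   13    3   19   20   14   14   21
L[i]    1    1    2    2    2    3    1    4    5    4    4    6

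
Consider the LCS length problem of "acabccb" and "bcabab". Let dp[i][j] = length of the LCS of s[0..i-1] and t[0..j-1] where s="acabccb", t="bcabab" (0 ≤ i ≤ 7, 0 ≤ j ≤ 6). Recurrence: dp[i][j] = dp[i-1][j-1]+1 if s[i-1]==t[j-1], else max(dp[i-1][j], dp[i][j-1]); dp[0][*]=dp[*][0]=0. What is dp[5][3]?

   ''  b  c  a  b  a  b
''  0  0  0  0  0  0  0
 a  0  0  0  1  1  1  1
 c  0  0  1  1  1  1  1
 a  0  0  1  2  2  2  2
 b  0  1  1  2  3  3  3
 c  0  1  2  2  3  3  3
 c  0  1  2  2  3  3  3
 b  0  1  2  2  3  3  4

2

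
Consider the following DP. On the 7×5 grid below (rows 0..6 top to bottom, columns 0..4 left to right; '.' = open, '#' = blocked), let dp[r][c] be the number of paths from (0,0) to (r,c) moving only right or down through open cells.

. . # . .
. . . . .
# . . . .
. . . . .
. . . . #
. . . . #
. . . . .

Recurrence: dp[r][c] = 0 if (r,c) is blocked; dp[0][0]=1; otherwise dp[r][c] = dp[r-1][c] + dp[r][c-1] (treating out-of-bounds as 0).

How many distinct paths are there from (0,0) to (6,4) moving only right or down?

r\c   0   1   2   3   4
  0   1   1   0   0   0
  1   1   2   2   2   2
  2   0   2   4   6   8
  3   0   2   6  12  20
  4   0   2   8  20   0
  5   0   2  10  30   0
  6   0   2  12  42  42

42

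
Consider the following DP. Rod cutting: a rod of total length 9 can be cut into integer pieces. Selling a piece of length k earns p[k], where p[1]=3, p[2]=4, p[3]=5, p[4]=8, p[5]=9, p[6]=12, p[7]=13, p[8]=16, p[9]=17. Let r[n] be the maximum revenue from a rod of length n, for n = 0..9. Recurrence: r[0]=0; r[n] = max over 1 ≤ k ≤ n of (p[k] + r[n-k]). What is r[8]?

   n    0    1    2    3    4    5    6    7    8    9
r[n]    0    3    6    9   12   15   18   21   24   27

24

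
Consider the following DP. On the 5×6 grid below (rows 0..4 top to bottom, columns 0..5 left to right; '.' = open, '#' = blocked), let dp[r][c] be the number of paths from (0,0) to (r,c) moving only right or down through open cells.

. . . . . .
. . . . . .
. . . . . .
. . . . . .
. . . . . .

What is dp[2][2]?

r\c   0   1   2   3   4   5
  0   1   1   1   1   1   1
  1   1   2   3   4   5   6
  2   1   3   6  10  15  21
  3   1   4  10  20  35  56
  4   1   5  15  35  70 126

6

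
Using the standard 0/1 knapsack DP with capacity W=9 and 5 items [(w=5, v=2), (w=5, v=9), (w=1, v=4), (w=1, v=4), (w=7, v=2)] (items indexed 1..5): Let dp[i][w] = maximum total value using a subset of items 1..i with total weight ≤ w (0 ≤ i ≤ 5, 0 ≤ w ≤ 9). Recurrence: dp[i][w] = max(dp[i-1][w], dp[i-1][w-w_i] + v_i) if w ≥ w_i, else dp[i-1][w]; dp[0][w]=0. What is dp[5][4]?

8

i\w   0   1   2   3   4   5   6   7   8   9
  0   0   0   0   0   0   0   0   0   0   0
  1   0   0   0   0   0   2   2   2   2   2
  2   0   0   0   0   0   9   9   9   9   9
  3   0   4   4   4   4   9  13  13  13  13
  4   0   4   8   8   8   9  13  17  17  17
  5   0   4   8   8   8   9  13  17  17  17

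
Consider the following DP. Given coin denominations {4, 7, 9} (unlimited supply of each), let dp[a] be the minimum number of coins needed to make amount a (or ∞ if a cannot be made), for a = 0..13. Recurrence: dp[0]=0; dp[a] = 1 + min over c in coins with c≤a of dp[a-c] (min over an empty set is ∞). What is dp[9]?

1

 a  0  1  2  3  4  5  6  7  8  9 10 11 12 13
dp  0  -  -  -  1  -  -  1  2  1  -  2  3  2
(- denotes ∞ / unreachable)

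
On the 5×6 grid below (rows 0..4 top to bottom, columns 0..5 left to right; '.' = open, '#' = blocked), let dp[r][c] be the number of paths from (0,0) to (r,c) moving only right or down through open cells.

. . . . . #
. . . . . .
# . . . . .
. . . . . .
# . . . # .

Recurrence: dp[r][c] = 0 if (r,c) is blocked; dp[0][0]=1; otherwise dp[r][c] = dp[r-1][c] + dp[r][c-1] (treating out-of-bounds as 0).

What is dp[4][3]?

25

r\c   0   1   2   3   4   5
  0   1   1   1   1   1   0
  1   1   2   3   4   5   5
  2   0   2   5   9  14  19
  3   0   2   7  16  30  49
  4   0   2   9  25   0  49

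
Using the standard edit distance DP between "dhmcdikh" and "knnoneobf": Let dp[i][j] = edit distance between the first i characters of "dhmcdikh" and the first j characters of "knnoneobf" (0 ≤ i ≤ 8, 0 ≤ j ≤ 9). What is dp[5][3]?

5

   ''  k  n  n  o  n  e  o  b  f
''  0  1  2  3  4  5  6  7  8  9
 d  1  1  2  3  4  5  6  7  8  9
 h  2  2  2  3  4  5  6  7  8  9
 m  3  3  3  3  4  5  6  7  8  9
 c  4  4  4  4  4  5  6  7  8  9
 d  5  5  5  5  5  5  6  7  8  9
 i  6  6  6  6  6  6  6  7  8  9
 k  7  6  7  7  7  7  7  7  8  9
 h  8  7  7  8  8  8  8  8  8  9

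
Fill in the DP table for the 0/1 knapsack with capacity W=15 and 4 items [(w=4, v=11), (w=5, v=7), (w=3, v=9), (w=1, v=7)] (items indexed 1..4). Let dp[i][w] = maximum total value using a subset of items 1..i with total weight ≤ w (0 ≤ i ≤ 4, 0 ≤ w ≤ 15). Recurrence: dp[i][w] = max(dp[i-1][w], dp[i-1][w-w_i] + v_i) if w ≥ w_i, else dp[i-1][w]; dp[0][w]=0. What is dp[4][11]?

i\w   0   1   2   3   4   5   6   7   8   9  10  11  12  13  14  15
  0   0   0   0   0   0   0   0   0   0   0   0   0   0   0   0   0
  1   0   0   0   0  11  11  11  11  11  11  11  11  11  11  11  11
  2   0   0   0   0  11  11  11  11  11  18  18  18  18  18  18  18
  3   0   0   0   9  11  11  11  20  20  20  20  20  27  27  27  27
  4   0   7   7   9  16  18  18  20  27  27  27  27  27  34  34  34

27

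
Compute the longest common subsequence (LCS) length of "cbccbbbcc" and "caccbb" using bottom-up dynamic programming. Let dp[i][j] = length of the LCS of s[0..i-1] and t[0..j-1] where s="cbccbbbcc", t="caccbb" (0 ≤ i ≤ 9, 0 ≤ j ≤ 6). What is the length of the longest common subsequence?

5

   ''  c  a  c  c  b  b
''  0  0  0  0  0  0  0
 c  0  1  1  1  1  1  1
 b  0  1  1  1  1  2  2
 c  0  1  1  2  2  2  2
 c  0  1  1  2  3  3  3
 b  0  1  1  2  3  4  4
 b  0  1  1  2  3  4  5
 b  0  1  1  2  3  4  5
 c  0  1  1  2  3  4  5
 c  0  1  1  2  3  4  5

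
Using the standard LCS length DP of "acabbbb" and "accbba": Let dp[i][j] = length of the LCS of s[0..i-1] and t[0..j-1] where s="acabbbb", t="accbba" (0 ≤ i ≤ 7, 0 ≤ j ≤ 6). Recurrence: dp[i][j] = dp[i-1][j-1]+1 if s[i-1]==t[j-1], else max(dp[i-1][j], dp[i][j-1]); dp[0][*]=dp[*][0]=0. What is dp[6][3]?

2

   ''  a  c  c  b  b  a
''  0  0  0  0  0  0  0
 a  0  1  1  1  1  1  1
 c  0  1  2  2  2  2  2
 a  0  1  2  2  2  2  3
 b  0  1  2  2  3  3  3
 b  0  1  2  2  3  4  4
 b  0  1  2  2  3  4  4
 b  0  1  2  2  3  4  4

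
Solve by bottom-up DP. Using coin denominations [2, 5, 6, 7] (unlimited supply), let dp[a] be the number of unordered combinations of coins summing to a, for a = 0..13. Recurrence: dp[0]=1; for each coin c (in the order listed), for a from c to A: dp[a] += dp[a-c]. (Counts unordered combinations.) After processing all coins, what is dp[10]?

3

after  coin     0     1     2     3     4     5     6     7     8     9    10    11    12    13
          2     1     0     1     0     1     0     1     0     1     0     1     0     1     0
          5     1     0     1     0     1     1     1     1     1     1     2     1     2     1
          6     1     0     1     0     1     1     2     1     2     1     3     2     4     2
          7     1     0     1     0     1     1     2     2     2     2     3     3     5     4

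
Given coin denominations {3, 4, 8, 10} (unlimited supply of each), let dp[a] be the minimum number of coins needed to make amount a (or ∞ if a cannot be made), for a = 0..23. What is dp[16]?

2

 a  0  1  2  3  4  5  6  7  8  9 10 11 12 13 14 15 16 17 18 19 20 21 22 23
dp  0  -  -  1  1  -  2  2  1  3  1  2  2  2  2  3  2  3  2  3  2  3  3  3
(- denotes ∞ / unreachable)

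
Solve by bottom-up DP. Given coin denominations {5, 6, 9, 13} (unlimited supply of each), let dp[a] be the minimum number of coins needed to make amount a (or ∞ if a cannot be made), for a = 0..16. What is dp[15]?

2

 a  0  1  2  3  4  5  6  7  8  9 10 11 12 13 14 15 16
dp  0  -  -  -  -  1  1  -  -  1  2  2  2  1  2  2  3
(- denotes ∞ / unreachable)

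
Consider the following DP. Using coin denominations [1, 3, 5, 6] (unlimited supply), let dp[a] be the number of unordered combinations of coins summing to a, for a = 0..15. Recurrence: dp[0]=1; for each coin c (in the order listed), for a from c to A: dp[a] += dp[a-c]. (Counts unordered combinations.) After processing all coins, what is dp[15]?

after  coin     0     1     2     3     4     5     6     7     8     9    10    11    12    13    14    15
          1     1     1     1     1     1     1     1     1     1     1     1     1     1     1     1     1
          3     1     1     1     2     2     2     3     3     3     4     4     4     5     5     5     6
          5     1     1     1     2     2     3     4     4     5     6     7     8     9    10    11    13
          6     1     1     1     2     2     3     5     5     6     8     9    11    14    15    17    21

21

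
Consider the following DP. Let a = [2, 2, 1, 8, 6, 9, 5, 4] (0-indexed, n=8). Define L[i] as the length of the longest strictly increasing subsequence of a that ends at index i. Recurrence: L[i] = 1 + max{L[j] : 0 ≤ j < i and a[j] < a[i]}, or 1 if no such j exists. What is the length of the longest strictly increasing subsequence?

   i    0    1    2    3    4    5    6    7
a[i]    2    2    1    8    6    9    5    4
L[i]    1    1    1    2    2    3    2    2

3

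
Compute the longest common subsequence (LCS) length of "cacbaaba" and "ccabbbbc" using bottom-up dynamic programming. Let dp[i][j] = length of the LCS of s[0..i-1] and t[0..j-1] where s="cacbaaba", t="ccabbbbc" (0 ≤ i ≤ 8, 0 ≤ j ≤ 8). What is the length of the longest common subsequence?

   ''  c  c  a  b  b  b  b  c
''  0  0  0  0  0  0  0  0  0
 c  0  1  1  1  1  1  1  1  1
 a  0  1  1  2  2  2  2  2  2
 c  0  1  2  2  2  2  2  2  3
 b  0  1  2  2  3  3  3  3  3
 a  0  1  2  3  3  3  3  3  3
 a  0  1  2  3  3  3  3  3  3
 b  0  1  2  3  4  4  4  4  4
 a  0  1  2  3  4  4  4  4  4

4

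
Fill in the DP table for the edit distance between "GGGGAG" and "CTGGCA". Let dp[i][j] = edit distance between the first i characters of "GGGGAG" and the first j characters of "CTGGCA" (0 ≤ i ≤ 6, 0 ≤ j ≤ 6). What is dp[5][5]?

   ''  C  T  G  G  C  A
''  0  1  2  3  4  5  6
 G  1  1  2  2  3  4  5
 G  2  2  2  2  2  3  4
 G  3  3  3  2  2  3  4
 G  4  4  4  3  2  3  4
 A  5  5  5  4  3  3  3
 G  6  6  6  5  4  4  4

3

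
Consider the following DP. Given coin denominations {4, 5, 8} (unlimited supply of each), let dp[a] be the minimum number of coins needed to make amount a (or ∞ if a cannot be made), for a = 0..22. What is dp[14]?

3

 a  0  1  2  3  4  5  6  7  8  9 10 11 12 13 14 15 16 17 18 19 20 21 22
dp  0  -  -  -  1  1  -  -  1  2  2  -  2  2  3  3  2  3  3  4  3  3  4
(- denotes ∞ / unreachable)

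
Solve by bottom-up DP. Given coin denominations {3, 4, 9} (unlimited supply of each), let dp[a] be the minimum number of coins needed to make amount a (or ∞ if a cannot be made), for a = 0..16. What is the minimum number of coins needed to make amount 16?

 a  0  1  2  3  4  5  6  7  8  9 10 11 12 13 14 15 16
dp  0  -  -  1  1  -  2  2  2  1  3  3  2  2  4  3  3
(- denotes ∞ / unreachable)

3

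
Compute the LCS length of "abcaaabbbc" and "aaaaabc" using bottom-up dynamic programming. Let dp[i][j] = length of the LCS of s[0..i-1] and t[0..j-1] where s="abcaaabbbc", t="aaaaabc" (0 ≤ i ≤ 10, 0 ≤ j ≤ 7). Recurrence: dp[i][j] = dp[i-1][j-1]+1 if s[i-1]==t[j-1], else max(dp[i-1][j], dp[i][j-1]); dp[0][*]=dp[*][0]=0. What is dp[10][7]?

6

   ''  a  a  a  a  a  b  c
''  0  0  0  0  0  0  0  0
 a  0  1  1  1  1  1  1  1
 b  0  1  1  1  1  1  2  2
 c  0  1  1  1  1  1  2  3
 a  0  1  2  2  2  2  2  3
 a  0  1  2  3  3  3  3  3
 a  0  1  2  3  4  4  4  4
 b  0  1  2  3  4  4  5  5
 b  0  1  2  3  4  4  5  5
 b  0  1  2  3  4  4  5  5
 c  0  1  2  3  4  4  5  6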